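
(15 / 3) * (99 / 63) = 55 / 7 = 7.86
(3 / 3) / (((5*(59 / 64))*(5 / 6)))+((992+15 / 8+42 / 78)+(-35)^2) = 340497961 / 153400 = 2219.67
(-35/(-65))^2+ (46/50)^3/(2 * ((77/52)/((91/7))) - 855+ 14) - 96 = -71823002425249/750415453125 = -95.71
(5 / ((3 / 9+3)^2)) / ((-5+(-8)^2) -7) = 9 / 1040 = 0.01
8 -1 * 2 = 6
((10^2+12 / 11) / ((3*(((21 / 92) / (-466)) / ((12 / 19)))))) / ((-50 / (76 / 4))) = 95347328 / 5775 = 16510.36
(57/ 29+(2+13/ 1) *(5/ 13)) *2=5832/ 377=15.47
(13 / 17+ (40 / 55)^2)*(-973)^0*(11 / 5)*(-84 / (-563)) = 223524 / 526405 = 0.42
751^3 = 423564751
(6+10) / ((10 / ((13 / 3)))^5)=371293 / 1518750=0.24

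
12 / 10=6 / 5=1.20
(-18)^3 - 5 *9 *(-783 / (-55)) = -71199 / 11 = -6472.64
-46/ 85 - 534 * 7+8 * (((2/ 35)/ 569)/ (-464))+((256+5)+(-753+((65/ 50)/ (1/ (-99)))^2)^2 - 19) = 249974421.73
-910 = -910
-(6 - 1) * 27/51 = -45/17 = -2.65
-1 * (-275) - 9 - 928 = -662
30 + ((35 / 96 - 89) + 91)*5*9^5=22341165 / 32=698161.41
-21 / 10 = -2.10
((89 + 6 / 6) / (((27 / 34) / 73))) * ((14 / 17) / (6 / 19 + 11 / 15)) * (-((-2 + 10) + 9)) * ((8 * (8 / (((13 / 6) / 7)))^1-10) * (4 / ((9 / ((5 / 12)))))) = -422205574000 / 104949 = -4022959.48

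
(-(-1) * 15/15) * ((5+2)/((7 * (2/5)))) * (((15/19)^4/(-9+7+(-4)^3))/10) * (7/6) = -39375/22936496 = -0.00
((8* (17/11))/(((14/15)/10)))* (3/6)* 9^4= 33461100/77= 434559.74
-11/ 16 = -0.69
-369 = -369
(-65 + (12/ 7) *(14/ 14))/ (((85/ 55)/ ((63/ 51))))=-14619/ 289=-50.58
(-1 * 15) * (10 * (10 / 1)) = -1500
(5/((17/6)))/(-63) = -10/357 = -0.03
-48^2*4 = -9216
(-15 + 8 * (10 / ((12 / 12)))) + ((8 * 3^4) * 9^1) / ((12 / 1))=551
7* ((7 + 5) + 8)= 140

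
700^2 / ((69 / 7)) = 3430000 / 69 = 49710.14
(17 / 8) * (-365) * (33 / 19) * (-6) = 8082.83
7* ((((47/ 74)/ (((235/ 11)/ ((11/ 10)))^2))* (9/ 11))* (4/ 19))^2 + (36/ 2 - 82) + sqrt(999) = -109170767095524913/ 1705793251562500 + 3* sqrt(111) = -32.39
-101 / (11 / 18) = -1818 / 11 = -165.27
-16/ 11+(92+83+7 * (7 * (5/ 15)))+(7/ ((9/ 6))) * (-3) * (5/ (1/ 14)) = -26074/ 33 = -790.12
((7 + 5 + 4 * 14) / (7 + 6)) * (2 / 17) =8 / 13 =0.62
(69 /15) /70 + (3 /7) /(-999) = 1087 /16650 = 0.07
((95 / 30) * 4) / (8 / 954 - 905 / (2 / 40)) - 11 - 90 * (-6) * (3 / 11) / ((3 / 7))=15795313601 / 47485328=332.64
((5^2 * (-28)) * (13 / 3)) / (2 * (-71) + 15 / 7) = 63700 / 2937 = 21.69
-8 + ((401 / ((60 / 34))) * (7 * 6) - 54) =9481.80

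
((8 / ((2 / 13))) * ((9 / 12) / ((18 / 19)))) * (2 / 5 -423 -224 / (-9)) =-4420559 / 270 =-16372.44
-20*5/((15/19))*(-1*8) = 3040/3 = 1013.33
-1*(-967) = 967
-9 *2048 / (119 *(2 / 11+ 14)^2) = -15488 / 20111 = -0.77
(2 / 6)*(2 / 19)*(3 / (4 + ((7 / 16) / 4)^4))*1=33554432 / 1275114035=0.03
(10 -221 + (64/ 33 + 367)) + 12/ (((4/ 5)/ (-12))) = -728/ 33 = -22.06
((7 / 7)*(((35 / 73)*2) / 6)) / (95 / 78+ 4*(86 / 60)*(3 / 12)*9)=2275 / 200969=0.01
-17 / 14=-1.21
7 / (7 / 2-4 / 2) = 14 / 3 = 4.67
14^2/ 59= 196/ 59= 3.32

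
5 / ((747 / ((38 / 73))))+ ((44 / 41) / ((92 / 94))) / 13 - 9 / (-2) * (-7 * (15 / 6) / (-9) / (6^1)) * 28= 54711230063 / 1336991058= 40.92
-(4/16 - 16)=63/4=15.75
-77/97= -0.79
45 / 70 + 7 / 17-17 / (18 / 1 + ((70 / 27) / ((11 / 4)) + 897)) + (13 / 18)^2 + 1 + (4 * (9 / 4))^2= 876401393531 / 10488581460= 83.56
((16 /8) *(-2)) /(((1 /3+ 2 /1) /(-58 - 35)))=1116 /7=159.43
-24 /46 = -12 /23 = -0.52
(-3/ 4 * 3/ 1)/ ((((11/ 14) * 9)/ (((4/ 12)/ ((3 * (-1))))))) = 7/ 198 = 0.04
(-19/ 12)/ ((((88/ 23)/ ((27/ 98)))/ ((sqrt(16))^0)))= -3933/ 34496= -0.11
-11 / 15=-0.73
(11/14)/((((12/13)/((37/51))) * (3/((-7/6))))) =-5291/22032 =-0.24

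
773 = 773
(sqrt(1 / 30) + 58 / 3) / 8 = sqrt(30) / 240 + 29 / 12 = 2.44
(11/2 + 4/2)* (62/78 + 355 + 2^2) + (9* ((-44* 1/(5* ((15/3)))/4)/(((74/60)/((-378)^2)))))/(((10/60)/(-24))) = 158888925512/2405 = 66066081.29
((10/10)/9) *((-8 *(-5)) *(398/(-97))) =-15920/873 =-18.24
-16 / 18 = -8 / 9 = -0.89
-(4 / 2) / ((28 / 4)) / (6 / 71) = -71 / 21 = -3.38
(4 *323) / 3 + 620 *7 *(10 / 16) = 3143.17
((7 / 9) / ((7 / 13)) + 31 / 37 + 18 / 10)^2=46199209 / 2772225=16.67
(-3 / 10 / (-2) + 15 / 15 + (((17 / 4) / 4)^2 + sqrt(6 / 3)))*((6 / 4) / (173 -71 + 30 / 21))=21*sqrt(2) / 1448 + 61257 / 1853440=0.05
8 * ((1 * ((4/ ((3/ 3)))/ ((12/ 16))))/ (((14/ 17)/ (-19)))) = -20672/ 21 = -984.38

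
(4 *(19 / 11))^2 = 5776 / 121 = 47.74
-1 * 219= -219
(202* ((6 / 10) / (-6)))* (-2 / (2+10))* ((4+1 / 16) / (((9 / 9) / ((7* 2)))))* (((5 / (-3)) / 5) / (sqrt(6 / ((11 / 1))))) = -9191* sqrt(66) / 864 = -86.42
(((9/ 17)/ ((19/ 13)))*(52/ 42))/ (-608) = -507/ 687344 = -0.00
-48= -48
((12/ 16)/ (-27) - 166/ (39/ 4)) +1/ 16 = -31807/ 1872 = -16.99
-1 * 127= -127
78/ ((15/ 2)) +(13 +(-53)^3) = -744268/ 5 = -148853.60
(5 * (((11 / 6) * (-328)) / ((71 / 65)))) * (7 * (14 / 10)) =-5745740 / 213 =-26975.31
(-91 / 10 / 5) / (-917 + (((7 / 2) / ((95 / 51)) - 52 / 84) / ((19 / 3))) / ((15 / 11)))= 689871 / 347533553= 0.00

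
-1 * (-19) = 19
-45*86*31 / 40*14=-83979 / 2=-41989.50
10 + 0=10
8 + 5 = 13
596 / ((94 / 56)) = 16688 / 47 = 355.06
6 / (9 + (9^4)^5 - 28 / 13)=39 / 79024825483870037251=0.00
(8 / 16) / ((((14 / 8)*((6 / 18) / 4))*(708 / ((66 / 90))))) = 22 / 6195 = 0.00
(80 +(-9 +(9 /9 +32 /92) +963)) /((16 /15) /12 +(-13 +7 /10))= -84.79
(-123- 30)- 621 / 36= -681 / 4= -170.25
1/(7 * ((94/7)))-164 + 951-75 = 66929/94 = 712.01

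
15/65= 0.23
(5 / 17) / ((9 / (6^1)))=0.20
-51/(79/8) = -408/79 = -5.16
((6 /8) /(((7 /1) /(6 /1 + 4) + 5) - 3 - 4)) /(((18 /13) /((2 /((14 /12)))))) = -5 /7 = -0.71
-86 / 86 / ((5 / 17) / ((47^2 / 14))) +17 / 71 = -2665073 / 4970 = -536.23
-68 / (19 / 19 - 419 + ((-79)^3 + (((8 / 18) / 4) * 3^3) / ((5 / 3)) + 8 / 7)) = 595 / 4317723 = 0.00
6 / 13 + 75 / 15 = 71 / 13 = 5.46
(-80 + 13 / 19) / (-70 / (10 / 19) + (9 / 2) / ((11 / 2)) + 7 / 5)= 82885 / 136667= 0.61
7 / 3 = 2.33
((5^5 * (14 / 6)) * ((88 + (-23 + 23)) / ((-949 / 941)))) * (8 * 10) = -50900597.12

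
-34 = -34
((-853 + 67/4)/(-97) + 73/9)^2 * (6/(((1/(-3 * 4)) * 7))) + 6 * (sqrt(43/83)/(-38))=-487706863/169362 - 3 * sqrt(3569)/1577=-2879.78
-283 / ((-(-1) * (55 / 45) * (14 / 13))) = -215.01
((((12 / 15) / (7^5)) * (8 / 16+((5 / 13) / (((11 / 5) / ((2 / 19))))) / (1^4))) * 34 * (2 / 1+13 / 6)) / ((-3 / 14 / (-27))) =2873340 / 6523517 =0.44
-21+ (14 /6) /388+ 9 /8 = -46255 /2328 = -19.87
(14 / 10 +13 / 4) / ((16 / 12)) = 279 / 80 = 3.49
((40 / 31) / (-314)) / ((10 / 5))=-0.00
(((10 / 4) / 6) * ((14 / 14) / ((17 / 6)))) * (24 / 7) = 60 / 119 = 0.50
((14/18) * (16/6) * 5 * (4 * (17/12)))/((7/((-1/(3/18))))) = -1360/27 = -50.37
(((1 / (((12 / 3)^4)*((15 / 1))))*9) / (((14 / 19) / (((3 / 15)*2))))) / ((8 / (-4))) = -57 / 89600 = -0.00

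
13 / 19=0.68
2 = 2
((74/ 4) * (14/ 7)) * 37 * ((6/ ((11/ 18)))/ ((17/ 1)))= 147852/ 187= 790.65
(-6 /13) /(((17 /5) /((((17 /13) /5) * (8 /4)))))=-12 /169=-0.07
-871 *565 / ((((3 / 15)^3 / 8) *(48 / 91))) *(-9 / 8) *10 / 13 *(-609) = -3933536709375 / 8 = -491692088671.88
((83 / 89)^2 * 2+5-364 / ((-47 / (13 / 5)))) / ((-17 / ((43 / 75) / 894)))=-2151168611 / 2121756684750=-0.00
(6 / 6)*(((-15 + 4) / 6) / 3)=-11 / 18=-0.61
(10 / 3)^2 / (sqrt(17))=100*sqrt(17) / 153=2.69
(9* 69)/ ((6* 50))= 207/ 100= 2.07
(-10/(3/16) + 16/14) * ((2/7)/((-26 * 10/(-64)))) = -35072/9555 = -3.67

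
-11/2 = -5.50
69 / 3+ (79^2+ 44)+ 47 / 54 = 340679 / 54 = 6308.87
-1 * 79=-79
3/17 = 0.18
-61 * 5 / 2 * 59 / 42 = -17995 / 84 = -214.23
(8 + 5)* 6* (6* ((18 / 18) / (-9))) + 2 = -50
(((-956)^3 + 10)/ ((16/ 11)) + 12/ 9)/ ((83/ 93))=-446909214277/ 664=-673056045.60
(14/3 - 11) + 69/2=169/6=28.17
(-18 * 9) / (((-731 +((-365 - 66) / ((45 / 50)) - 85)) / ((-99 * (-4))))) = 288684 / 5827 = 49.54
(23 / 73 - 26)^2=3515625 / 5329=659.72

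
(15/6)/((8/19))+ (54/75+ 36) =17063/400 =42.66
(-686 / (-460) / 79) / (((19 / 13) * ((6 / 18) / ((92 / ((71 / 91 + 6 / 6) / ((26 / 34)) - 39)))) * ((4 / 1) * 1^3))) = -5274997 / 217059610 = -0.02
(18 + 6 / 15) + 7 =127 / 5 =25.40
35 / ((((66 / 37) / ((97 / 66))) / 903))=37810115 / 1452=26040.02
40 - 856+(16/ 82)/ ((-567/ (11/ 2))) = -18969596/ 23247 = -816.00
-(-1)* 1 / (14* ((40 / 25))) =5 / 112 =0.04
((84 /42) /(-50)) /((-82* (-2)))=-1 /4100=-0.00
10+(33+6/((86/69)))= 2056/43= 47.81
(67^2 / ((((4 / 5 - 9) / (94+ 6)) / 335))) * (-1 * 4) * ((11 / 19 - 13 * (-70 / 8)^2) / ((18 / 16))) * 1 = -454752152185000 / 7011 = -64862666122.52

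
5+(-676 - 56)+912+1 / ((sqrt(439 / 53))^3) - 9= 53*sqrt(23267) / 192721+176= 176.04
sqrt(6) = 2.45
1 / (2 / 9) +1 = 11 / 2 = 5.50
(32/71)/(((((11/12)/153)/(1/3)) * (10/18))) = 176256/3905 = 45.14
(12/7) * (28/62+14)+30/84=10907/434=25.13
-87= -87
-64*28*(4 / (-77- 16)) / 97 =7168 / 9021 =0.79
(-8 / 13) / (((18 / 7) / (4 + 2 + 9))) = -140 / 39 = -3.59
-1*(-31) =31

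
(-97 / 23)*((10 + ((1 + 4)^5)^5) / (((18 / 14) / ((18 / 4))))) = -202357769012451178665 / 46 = -4399081935053286492.72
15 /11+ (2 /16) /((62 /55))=8045 /5456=1.47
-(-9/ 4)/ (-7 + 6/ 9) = -27/ 76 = -0.36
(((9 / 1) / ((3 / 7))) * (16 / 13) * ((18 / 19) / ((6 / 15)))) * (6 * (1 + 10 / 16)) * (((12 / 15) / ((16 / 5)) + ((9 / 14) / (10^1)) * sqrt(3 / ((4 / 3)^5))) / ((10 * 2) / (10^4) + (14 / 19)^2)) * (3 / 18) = 3237125 / 58288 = 55.54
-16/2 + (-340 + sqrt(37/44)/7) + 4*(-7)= -376 + sqrt(407)/154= -375.87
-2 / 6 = -1 / 3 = -0.33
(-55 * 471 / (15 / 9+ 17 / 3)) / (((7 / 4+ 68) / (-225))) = 353250 / 31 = 11395.16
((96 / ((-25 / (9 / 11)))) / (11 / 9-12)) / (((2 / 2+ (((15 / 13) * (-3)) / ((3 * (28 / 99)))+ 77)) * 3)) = 314496 / 239248075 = 0.00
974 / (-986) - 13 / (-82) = -33525 / 40426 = -0.83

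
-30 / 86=-15 / 43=-0.35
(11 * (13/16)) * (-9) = -1287/16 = -80.44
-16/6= -8/3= -2.67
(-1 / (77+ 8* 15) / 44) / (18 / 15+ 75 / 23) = -115 / 4446684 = -0.00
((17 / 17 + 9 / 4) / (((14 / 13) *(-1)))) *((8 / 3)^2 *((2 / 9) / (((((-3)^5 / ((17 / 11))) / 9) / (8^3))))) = 23535616 / 168399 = 139.76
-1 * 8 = -8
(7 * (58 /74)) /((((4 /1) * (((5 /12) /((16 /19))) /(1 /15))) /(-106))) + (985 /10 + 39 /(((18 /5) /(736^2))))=618828289097 /105450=5868452.24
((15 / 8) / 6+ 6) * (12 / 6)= 101 / 8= 12.62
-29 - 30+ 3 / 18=-353 / 6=-58.83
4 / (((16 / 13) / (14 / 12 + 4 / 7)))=949 / 168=5.65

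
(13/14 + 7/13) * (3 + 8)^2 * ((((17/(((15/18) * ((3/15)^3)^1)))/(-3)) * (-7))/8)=13730475/104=132023.80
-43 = -43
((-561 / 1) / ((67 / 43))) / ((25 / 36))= -868428 / 1675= -518.46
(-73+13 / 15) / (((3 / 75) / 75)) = -135250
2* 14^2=392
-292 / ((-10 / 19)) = 2774 / 5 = 554.80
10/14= 5/7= 0.71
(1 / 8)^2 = 1 / 64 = 0.02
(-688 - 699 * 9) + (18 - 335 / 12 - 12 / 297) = -2767627 / 396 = -6988.96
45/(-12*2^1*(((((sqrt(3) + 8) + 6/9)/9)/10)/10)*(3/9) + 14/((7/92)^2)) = 4465125*sqrt(3)/65277149334002 + 607365226125/32638574667001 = 0.02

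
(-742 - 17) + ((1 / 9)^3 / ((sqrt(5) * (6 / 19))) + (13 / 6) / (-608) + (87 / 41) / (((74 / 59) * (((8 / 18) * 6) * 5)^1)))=-20998178353 / 27670080 + 19 * sqrt(5) / 21870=-758.87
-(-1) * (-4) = -4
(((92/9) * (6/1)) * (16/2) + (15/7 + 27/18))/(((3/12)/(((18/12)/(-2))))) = -20761/14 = -1482.93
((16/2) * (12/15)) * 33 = 1056/5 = 211.20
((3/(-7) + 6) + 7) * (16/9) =1408/63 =22.35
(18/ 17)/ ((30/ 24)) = 72/ 85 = 0.85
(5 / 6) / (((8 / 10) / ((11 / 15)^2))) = 121 / 216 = 0.56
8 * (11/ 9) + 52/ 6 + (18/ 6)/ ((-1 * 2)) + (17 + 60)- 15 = 1421/ 18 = 78.94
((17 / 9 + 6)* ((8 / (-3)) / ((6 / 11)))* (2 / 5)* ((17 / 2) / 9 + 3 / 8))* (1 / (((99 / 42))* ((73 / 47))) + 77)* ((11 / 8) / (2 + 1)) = -2762294689 / 3831624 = -720.92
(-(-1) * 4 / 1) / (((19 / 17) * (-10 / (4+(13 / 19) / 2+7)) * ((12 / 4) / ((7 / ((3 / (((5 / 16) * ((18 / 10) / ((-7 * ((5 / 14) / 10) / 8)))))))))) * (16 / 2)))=51289 / 7220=7.10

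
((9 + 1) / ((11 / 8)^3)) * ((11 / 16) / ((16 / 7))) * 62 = 8680 / 121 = 71.74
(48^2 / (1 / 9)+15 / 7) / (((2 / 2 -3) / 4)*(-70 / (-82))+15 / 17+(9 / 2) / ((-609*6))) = 45649.35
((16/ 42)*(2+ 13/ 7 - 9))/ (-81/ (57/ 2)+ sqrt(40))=-17328*sqrt(10)/ 141169 - 24624/ 141169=-0.56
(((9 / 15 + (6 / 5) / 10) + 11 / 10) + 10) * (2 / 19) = 591 / 475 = 1.24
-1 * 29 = -29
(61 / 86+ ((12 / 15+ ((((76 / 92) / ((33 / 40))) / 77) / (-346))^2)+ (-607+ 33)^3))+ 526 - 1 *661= -8313074024177271339170441 / 43956759024978030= -189119357.49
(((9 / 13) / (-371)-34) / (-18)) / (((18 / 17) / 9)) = 2787847 / 173628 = 16.06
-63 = -63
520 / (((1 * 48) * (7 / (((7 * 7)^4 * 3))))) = 53530295 / 2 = 26765147.50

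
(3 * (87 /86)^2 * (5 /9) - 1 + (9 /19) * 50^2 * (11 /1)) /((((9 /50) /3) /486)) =3706983551025 /35131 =105518873.67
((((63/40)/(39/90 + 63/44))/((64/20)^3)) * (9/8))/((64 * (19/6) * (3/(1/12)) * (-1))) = -779625/196201152512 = -0.00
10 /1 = 10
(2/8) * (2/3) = 0.17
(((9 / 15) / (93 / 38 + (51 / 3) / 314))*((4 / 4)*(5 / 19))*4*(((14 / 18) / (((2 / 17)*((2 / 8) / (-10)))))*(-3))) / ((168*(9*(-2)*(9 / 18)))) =-13345 / 100737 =-0.13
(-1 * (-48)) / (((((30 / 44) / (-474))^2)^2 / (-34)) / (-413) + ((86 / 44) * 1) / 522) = 12819.35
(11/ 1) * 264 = 2904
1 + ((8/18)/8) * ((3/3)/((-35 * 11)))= 6929/6930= 1.00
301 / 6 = 50.17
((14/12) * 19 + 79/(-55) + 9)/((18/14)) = 23.12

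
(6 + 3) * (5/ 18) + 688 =1381/ 2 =690.50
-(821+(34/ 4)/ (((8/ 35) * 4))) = -830.30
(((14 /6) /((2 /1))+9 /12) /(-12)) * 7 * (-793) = 127673 /144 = 886.62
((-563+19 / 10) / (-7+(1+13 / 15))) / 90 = 5611 / 4620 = 1.21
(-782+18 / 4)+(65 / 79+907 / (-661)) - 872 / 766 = -31167318711 / 39999754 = -779.19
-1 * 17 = -17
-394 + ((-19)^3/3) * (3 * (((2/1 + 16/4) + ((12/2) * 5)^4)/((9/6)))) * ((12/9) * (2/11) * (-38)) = 1125981767542/33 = 34120659622.48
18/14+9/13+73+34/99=678571/9009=75.32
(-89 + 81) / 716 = -2 / 179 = -0.01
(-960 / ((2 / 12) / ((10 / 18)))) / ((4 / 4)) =-3200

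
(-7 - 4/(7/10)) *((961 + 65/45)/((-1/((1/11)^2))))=770918/7623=101.13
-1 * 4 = -4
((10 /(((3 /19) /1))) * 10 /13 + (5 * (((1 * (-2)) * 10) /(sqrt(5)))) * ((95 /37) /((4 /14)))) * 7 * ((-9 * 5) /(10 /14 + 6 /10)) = -3491250 /299 + 36658125 * sqrt(5) /851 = 84645.62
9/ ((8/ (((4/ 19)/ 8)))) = 9/ 304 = 0.03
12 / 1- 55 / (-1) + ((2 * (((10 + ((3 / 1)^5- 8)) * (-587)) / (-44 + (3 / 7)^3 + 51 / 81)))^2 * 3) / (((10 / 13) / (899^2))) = 11182479888778166471720051 / 80370026888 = 139137441180174.79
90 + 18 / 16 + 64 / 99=72683 / 792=91.77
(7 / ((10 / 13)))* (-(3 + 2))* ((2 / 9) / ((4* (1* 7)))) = -13 / 36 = -0.36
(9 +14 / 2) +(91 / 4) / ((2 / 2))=155 / 4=38.75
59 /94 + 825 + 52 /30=1166579 /1410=827.36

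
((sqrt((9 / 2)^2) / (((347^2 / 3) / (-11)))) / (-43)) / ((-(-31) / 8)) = 1188 / 160505197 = 0.00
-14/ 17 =-0.82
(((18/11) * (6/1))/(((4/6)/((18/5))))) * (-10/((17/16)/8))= -746496/187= -3991.96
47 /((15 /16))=752 /15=50.13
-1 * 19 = -19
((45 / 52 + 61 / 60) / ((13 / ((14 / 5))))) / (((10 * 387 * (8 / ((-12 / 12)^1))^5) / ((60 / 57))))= -2569 / 763488460800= -0.00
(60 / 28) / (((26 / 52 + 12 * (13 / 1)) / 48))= 1440 / 2191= 0.66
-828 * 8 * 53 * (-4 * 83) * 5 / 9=64753280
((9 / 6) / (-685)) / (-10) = 3 / 13700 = 0.00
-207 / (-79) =207 / 79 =2.62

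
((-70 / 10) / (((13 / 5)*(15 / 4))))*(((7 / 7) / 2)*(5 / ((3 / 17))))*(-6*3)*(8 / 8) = 183.08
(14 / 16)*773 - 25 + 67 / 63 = 328829 / 504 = 652.44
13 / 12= 1.08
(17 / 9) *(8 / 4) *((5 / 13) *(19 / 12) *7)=16.10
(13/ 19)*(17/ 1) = 221/ 19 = 11.63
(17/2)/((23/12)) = 102/23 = 4.43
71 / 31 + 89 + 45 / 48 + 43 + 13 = 73521 / 496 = 148.23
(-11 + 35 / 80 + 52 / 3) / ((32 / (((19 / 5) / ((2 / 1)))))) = 1235 / 3072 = 0.40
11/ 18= 0.61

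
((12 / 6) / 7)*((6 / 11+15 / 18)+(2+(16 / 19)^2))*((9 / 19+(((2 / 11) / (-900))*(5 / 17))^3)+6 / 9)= 10060022402185764419 / 7553098192293423000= 1.33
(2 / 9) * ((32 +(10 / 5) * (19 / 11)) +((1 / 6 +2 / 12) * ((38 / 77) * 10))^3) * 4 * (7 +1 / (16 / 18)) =288.21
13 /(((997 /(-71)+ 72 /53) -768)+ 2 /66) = -124179 /7456982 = -0.02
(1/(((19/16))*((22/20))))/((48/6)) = 20/209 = 0.10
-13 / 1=-13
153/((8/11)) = 1683/8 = 210.38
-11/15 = -0.73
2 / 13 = 0.15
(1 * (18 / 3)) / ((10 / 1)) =3 / 5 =0.60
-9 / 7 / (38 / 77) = -2.61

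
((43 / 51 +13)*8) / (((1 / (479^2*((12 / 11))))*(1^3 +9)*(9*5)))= 2591765536 / 42075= 61598.71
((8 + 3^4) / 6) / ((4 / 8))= 89 / 3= 29.67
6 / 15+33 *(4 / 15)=46 / 5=9.20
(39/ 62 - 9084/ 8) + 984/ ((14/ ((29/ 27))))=-2068967/ 1953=-1059.38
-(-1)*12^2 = 144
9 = 9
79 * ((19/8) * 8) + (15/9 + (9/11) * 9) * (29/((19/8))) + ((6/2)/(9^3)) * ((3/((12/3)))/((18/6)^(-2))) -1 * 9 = 12055649/7524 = 1602.29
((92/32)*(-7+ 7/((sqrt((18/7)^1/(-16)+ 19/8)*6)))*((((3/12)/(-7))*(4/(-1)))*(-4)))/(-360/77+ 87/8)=7084/3819- 3542*sqrt(434)/355167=1.65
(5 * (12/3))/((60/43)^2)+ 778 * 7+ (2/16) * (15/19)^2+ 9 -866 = 597731543/129960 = 4599.35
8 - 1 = 7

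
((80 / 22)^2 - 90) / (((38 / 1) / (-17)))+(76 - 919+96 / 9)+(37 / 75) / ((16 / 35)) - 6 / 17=-7478230943 / 9379920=-797.26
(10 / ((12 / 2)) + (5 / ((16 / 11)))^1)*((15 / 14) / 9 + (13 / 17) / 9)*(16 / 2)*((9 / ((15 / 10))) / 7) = 2185 / 306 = 7.14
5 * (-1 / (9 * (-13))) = 5 / 117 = 0.04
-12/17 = -0.71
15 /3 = 5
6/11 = 0.55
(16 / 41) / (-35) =-16 / 1435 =-0.01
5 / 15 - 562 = -1685 / 3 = -561.67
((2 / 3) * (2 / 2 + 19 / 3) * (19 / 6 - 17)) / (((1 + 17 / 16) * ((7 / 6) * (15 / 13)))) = -69056 / 2835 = -24.36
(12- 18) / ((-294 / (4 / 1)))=4 / 49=0.08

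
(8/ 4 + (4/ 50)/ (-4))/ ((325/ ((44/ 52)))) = 1089/ 211250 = 0.01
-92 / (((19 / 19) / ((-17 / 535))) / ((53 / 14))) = 41446 / 3745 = 11.07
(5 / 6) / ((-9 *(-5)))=1 / 54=0.02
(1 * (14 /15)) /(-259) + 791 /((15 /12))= 351202 /555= 632.80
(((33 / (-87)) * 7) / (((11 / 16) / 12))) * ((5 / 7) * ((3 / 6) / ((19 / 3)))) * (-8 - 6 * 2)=28800 / 551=52.27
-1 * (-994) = 994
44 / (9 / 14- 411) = -0.11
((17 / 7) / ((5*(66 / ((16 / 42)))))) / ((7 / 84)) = 0.03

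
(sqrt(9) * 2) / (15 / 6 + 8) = 4 / 7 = 0.57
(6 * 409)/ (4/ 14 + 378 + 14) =8589/ 1373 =6.26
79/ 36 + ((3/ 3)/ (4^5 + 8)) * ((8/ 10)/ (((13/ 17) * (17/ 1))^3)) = 37316051/ 17004780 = 2.19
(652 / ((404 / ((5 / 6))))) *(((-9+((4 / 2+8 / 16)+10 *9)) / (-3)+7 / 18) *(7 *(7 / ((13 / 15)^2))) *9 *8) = -227629500 / 1313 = -173365.96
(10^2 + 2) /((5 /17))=1734 /5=346.80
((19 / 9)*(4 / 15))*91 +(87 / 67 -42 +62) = 656017 / 9045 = 72.53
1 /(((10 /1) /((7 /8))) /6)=21 /40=0.52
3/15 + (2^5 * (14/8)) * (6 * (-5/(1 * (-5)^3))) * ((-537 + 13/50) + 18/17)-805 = -85046272/10625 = -8004.36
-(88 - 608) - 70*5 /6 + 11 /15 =462.40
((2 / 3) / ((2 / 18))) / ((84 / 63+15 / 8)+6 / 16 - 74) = -72 / 845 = -0.09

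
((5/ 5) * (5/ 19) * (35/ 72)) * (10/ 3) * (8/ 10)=0.34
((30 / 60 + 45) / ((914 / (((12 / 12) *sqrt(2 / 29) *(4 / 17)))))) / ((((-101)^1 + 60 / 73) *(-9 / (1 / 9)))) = 6643 *sqrt(58) / 133457723253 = 0.00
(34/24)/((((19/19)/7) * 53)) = 119/636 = 0.19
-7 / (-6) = 7 / 6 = 1.17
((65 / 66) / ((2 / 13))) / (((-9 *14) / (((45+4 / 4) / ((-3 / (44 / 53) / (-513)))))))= -369265 / 1113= -331.77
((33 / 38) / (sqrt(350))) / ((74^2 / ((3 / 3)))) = 33*sqrt(14) / 14566160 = 0.00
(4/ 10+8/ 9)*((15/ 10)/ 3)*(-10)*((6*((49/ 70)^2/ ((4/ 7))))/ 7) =-1421/ 300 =-4.74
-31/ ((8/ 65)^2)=-130975/ 64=-2046.48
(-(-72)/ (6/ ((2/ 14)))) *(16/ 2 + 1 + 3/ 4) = 117/ 7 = 16.71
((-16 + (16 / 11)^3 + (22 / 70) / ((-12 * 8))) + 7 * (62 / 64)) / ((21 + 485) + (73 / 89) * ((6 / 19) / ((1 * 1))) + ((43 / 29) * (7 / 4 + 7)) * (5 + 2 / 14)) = -673791103217 / 62830540837680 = -0.01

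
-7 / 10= -0.70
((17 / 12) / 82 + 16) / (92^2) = 15761 / 8328576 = 0.00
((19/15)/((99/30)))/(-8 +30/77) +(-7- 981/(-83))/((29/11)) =11282669/6347259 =1.78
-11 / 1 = -11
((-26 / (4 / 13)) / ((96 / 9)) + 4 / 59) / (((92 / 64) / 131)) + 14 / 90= -174790019 / 244260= -715.59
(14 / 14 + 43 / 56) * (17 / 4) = 1683 / 224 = 7.51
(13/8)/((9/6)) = 13/12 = 1.08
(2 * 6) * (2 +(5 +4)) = 132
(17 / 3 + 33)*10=1160 / 3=386.67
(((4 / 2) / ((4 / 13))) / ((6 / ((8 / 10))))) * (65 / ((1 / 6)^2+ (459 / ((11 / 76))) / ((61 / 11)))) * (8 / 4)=247416 / 1255885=0.20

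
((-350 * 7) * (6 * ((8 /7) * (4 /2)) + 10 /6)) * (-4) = 452200 /3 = 150733.33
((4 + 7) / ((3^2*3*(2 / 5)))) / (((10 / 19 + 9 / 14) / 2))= 14630 / 8397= 1.74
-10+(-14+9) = -15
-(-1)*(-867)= -867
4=4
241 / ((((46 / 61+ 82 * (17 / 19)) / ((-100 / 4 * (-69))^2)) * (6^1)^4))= 92349844375 / 12370752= 7465.18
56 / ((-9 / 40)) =-2240 / 9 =-248.89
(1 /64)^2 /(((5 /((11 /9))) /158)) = 869 /92160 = 0.01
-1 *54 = -54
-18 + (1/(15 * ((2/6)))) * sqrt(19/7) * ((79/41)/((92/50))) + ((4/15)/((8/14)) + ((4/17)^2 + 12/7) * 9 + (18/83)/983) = -3976835951/2475818205 + 395 * sqrt(133)/13202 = -1.26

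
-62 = -62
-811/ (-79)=811/ 79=10.27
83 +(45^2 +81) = 2189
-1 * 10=-10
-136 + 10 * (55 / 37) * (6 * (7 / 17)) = -99.28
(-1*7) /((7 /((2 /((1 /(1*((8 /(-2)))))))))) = 8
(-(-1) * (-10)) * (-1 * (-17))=-170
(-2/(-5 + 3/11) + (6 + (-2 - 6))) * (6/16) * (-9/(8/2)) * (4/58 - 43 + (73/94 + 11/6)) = -60838137/1134016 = -53.65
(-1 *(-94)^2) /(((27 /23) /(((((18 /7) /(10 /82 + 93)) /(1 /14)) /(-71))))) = 724552 /17679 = 40.98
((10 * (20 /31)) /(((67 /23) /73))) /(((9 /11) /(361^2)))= 481379709800 /18693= 25751870.21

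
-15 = -15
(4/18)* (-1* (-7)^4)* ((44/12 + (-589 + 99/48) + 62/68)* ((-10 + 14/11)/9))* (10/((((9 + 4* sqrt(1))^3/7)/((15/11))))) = -1597354087000/122019183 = -13091.01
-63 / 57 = -21 / 19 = -1.11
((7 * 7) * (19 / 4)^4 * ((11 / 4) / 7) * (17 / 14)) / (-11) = -2215457 / 2048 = -1081.77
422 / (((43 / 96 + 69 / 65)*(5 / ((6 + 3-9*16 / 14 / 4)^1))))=23699520 / 65933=359.45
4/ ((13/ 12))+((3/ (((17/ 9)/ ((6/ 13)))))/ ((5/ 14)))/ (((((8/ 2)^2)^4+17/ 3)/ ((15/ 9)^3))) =6418092/ 1738165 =3.69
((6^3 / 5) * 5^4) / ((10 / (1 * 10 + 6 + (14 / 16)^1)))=91125 / 2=45562.50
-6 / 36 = -0.17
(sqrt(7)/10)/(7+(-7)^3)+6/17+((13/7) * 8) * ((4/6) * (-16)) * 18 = -2852.22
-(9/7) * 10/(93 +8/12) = -270/1967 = -0.14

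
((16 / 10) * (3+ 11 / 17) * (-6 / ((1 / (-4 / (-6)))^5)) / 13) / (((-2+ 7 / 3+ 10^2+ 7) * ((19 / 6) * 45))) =-31744 / 1368978975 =-0.00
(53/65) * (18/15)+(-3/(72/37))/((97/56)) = 8363/94575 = 0.09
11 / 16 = 0.69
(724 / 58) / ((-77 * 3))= -362 / 6699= -0.05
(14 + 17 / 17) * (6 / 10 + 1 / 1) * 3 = 72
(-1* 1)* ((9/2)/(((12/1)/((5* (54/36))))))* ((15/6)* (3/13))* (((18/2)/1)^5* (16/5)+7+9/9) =-15943905/52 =-306613.56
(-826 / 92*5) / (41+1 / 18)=-18585 / 16997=-1.09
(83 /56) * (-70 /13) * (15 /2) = -6225 /104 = -59.86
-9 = -9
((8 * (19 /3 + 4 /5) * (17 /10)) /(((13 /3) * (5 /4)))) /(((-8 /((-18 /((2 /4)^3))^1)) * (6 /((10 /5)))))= 174624 /1625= 107.46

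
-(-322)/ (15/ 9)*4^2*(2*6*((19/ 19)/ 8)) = 23184/ 5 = 4636.80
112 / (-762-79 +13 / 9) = -252 / 1889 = -0.13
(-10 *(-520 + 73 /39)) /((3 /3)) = 202070 /39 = 5181.28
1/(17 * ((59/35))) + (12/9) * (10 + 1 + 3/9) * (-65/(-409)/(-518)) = 28935005/956239137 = 0.03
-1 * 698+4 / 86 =-30012 / 43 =-697.95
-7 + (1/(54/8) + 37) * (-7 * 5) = -35294/27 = -1307.19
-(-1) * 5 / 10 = 0.50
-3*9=-27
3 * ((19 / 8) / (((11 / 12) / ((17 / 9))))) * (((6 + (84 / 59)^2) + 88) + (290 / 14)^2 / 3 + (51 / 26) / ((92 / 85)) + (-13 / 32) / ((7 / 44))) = 3498.87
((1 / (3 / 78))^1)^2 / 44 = 169 / 11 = 15.36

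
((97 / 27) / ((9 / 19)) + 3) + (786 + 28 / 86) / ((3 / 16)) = 43930948 / 10449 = 4204.32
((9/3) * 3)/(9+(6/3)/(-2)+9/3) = 9/11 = 0.82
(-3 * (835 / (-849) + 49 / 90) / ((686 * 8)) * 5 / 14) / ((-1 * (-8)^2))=-11183 / 8349487104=-0.00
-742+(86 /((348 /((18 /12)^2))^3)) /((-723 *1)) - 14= -9100448244099 /12037629952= -756.00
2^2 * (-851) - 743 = -4147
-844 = -844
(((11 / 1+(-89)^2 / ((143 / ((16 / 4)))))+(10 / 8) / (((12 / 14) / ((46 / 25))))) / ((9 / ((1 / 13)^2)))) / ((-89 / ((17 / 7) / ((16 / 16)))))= -4901933 / 1161466020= -0.00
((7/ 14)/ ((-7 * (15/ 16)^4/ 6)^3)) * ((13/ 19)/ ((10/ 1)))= -7318349394477056/ 156584608154296875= -0.05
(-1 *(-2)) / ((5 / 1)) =2 / 5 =0.40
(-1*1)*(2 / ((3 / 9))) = -6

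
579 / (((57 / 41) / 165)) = 1305645 / 19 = 68718.16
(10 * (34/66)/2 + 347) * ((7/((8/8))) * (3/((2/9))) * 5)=1816920/11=165174.55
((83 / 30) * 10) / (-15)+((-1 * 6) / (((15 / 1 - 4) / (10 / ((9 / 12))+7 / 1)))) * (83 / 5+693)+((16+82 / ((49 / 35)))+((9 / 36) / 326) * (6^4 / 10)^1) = -4403866294 / 564795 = -7797.28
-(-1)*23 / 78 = 23 / 78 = 0.29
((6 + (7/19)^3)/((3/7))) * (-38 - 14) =-15104908/20577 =-734.07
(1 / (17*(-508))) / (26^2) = -0.00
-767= -767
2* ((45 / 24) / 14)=15 / 56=0.27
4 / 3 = 1.33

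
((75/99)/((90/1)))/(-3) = -5/1782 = -0.00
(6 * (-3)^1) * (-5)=90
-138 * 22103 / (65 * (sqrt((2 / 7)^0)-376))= 1016738 / 8125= 125.14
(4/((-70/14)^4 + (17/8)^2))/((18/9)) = 128/40289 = 0.00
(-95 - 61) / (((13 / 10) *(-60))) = 2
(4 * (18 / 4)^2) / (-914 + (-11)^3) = -81 / 2245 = -0.04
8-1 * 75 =-67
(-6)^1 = -6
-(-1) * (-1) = -1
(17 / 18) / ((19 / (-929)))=-15793 / 342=-46.18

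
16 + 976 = 992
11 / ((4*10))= 11 / 40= 0.28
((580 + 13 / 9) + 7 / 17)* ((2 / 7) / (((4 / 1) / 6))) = 89024 / 357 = 249.37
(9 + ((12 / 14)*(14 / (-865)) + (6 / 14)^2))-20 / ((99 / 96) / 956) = -18531.44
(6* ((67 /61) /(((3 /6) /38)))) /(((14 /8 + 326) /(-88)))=-188672 /1403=-134.48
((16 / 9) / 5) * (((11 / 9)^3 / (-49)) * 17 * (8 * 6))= -5792512 / 535815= -10.81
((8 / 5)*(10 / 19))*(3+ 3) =96 / 19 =5.05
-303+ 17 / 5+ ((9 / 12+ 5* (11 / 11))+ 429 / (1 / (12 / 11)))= 3483 / 20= 174.15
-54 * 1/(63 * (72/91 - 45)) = 26/1341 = 0.02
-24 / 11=-2.18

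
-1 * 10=-10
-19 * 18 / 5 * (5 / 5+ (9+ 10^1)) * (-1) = 1368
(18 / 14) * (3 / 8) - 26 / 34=-269 / 952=-0.28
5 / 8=0.62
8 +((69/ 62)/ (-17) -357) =-367915/ 1054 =-349.07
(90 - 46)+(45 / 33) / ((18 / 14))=1487 / 33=45.06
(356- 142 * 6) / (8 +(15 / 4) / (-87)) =-57536 / 923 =-62.34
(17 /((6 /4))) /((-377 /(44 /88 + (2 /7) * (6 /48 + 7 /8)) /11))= -2057 /7917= -0.26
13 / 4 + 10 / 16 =31 / 8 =3.88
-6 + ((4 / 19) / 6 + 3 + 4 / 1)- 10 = -8.96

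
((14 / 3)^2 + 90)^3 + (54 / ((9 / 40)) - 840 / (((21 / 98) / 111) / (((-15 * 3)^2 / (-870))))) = 50941379504 / 21141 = 2409601.23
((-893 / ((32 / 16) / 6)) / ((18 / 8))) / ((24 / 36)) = -1786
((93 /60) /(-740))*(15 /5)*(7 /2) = -651 /29600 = -0.02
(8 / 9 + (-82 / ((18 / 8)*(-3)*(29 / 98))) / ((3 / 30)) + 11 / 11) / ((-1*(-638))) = 322919 / 499554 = 0.65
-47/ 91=-0.52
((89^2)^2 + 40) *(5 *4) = 1254845620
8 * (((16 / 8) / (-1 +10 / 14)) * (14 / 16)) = -49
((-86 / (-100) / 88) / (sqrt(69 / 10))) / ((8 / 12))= 43 *sqrt(690) / 202400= 0.01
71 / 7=10.14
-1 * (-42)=42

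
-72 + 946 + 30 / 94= 41093 / 47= 874.32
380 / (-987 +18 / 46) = -2185 / 5673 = -0.39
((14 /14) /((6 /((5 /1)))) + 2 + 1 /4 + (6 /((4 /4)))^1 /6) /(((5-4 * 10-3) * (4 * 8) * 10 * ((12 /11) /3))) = -539 /583680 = -0.00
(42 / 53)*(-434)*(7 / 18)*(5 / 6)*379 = -20149535 / 477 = -42242.21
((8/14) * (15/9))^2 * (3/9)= 400/1323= 0.30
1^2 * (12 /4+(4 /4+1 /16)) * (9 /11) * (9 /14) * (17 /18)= 9945 /4928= 2.02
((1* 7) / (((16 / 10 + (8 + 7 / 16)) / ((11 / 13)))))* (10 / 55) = 1120 / 10439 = 0.11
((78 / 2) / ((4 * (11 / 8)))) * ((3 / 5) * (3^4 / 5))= 18954 / 275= 68.92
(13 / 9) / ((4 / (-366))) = -793 / 6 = -132.17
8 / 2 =4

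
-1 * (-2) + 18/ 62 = 71/ 31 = 2.29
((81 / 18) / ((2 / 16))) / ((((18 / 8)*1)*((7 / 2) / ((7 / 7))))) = 32 / 7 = 4.57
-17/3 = -5.67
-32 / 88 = -4 / 11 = -0.36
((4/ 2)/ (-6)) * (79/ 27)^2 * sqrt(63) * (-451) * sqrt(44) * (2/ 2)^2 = 5629382 * sqrt(77)/ 729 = 67760.80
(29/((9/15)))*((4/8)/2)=145/12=12.08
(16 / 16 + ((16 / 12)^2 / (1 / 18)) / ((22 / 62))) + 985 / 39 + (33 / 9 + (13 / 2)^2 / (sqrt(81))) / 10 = 6037283 / 51480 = 117.27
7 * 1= 7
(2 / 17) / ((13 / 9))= 0.08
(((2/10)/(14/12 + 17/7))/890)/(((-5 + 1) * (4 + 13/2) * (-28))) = 1/18814600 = 0.00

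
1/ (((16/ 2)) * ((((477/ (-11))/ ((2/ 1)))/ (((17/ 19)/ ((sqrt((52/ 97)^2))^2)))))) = -1759483/ 98025408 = -0.02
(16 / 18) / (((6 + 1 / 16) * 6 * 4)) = 0.01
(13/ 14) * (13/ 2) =169/ 28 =6.04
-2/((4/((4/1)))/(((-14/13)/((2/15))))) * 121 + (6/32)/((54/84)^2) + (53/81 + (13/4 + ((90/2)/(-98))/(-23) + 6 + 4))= 1968.99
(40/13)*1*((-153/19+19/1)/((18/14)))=4480/171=26.20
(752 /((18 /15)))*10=18800 /3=6266.67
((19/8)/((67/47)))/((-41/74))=-33041/10988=-3.01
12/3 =4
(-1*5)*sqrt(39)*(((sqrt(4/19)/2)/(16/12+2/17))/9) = -0.55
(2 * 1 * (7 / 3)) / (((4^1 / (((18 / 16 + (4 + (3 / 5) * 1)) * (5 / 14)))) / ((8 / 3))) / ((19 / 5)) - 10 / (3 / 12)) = -30457 / 259800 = -0.12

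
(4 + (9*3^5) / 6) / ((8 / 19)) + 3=14051 / 16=878.19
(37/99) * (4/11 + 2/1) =962/1089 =0.88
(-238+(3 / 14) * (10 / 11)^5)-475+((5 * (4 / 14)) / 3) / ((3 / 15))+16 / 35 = -12006839917 / 16910355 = -710.03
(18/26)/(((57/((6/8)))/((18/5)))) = 81/2470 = 0.03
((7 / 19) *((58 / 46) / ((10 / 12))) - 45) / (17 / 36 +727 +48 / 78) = -0.06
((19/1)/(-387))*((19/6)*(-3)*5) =2.33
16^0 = 1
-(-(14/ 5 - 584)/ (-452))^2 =-2111209/ 1276900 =-1.65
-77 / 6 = -12.83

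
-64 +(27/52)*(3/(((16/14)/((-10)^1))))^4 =3281014907/13312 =246470.47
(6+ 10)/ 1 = 16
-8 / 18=-4 / 9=-0.44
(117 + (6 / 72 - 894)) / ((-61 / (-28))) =-65261 / 183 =-356.62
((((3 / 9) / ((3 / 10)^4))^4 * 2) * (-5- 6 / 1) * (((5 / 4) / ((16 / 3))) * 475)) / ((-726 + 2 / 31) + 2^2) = 12654296875000000000 / 1300570581573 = 9729804.02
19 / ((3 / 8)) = 152 / 3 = 50.67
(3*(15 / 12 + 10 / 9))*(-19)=-1615 / 12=-134.58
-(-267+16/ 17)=4523/ 17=266.06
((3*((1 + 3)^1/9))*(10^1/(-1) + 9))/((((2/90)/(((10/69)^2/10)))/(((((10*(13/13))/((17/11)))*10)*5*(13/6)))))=-7150000/80937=-88.34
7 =7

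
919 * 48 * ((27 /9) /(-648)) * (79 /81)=-145202 /729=-199.18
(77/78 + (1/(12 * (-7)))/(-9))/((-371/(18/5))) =-1943/202566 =-0.01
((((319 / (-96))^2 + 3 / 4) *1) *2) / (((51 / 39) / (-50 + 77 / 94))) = -2177046209 / 2454528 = -886.95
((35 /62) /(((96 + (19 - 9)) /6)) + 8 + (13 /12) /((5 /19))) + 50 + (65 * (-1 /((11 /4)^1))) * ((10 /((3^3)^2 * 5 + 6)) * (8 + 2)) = 27054193819 /439896820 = 61.50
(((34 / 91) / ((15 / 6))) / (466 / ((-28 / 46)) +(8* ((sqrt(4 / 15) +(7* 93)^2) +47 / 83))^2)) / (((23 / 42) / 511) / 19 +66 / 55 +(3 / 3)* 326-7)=23824879930807710289466365453320 / 586758915839509769806573192446835557672876276961-1153170551253512410214400* sqrt(15) / 45135301218423828446659476342064273667144328997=0.00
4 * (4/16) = 1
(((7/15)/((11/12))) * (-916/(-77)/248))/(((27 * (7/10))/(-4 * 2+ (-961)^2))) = 845937908/708939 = 1193.24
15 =15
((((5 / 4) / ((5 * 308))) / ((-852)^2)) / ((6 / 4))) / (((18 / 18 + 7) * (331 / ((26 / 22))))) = 13 / 39074355403776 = 0.00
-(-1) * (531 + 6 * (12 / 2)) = 567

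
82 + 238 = 320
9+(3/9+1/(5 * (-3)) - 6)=49/15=3.27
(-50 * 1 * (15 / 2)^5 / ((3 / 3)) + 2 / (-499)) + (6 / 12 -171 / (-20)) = -47365654509 / 39920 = -1186514.39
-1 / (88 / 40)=-5 / 11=-0.45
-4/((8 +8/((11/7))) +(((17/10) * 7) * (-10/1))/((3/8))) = 33/2510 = 0.01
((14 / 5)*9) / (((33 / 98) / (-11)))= -4116 / 5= -823.20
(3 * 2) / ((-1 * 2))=-3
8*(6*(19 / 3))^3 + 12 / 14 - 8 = 3072782 / 7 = 438968.86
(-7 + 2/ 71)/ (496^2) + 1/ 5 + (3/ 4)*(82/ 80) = 16920793/ 17467136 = 0.97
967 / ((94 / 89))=86063 / 94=915.56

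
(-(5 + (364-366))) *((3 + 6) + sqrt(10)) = -27-3 *sqrt(10) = -36.49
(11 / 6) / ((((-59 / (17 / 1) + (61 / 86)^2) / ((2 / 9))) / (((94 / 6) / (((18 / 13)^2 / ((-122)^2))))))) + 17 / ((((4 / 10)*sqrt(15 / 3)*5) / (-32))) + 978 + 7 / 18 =-76964597514079 / 4895910054 - 272*sqrt(5) / 5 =-15841.82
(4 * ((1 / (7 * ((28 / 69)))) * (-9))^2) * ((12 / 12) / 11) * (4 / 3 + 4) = 514188 / 26411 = 19.47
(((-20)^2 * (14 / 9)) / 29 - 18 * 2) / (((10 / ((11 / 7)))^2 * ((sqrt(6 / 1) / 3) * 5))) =-114829 * sqrt(6) / 3197250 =-0.09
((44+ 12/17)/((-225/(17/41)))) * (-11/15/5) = 1672/138375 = 0.01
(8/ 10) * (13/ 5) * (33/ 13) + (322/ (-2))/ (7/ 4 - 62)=47912/ 6025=7.95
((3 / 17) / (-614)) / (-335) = 3 / 3496730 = 0.00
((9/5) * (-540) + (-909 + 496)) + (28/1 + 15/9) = -4066/3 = -1355.33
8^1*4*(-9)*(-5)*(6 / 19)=8640 / 19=454.74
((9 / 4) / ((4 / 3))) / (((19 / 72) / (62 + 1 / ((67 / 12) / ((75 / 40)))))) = 2029779 / 5092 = 398.62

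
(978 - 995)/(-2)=8.50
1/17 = 0.06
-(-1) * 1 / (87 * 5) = 1 / 435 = 0.00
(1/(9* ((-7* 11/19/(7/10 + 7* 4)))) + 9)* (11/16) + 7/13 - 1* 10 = -71417/18720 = -3.82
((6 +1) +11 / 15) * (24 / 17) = 928 / 85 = 10.92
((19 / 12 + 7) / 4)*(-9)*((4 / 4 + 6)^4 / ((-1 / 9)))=6677181 / 16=417323.81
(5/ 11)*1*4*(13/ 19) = 260/ 209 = 1.24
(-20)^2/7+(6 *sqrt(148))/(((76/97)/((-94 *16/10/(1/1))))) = 400/7- 218832 *sqrt(37)/95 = -13954.47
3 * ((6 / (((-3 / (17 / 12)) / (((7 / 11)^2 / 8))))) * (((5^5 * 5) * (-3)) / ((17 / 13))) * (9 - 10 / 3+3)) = 129390625 / 968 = 133668.00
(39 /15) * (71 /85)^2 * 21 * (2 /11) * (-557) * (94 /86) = -72054713094 /17087125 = -4216.90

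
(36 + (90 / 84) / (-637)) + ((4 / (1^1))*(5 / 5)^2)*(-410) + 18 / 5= -71361911 / 44590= -1600.40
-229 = -229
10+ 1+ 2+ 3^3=40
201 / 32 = 6.28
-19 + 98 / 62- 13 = -943 / 31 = -30.42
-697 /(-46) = 15.15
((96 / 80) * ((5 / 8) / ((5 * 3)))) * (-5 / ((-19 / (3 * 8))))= 6 / 19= 0.32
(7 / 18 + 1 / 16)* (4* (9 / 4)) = 65 / 16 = 4.06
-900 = -900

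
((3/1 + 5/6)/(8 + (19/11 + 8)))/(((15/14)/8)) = 14168/8775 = 1.61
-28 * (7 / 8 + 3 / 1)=-217 / 2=-108.50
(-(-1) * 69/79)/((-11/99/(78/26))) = -1863/79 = -23.58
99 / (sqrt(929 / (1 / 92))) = 99 * sqrt(21367) / 42734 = 0.34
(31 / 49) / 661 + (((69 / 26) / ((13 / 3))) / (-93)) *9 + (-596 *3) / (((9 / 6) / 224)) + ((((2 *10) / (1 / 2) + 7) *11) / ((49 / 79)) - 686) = -90564975527905 / 339371942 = -266860.53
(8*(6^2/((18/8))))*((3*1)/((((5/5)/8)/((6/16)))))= 1152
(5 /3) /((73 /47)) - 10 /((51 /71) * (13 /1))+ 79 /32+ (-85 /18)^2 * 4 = 3833275387 /41816736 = 91.67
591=591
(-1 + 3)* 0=0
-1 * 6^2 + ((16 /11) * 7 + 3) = -251 /11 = -22.82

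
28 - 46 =-18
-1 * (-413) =413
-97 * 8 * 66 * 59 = -3021744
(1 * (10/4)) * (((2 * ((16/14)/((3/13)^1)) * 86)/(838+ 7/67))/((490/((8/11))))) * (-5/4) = -2996240/635595807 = -0.00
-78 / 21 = -26 / 7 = -3.71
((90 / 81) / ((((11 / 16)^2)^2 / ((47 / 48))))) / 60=96256 / 1185921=0.08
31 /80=0.39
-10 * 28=-280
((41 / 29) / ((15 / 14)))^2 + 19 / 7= 5901607 / 1324575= 4.46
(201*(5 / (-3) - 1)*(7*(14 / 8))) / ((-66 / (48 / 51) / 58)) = 3046624 / 561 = 5430.70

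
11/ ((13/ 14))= 154/ 13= 11.85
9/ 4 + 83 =341/ 4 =85.25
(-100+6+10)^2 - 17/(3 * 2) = 7053.17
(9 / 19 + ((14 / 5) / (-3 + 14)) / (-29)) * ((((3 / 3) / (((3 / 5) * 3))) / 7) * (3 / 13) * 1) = 14089 / 1654653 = 0.01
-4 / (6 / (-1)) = 2 / 3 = 0.67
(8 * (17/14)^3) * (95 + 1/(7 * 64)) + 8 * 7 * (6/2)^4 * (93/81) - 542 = 926098417/153664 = 6026.78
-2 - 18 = -20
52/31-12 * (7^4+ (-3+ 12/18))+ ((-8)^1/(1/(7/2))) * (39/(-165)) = -49062576/1705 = -28775.70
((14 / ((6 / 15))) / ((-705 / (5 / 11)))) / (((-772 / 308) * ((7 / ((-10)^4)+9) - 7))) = 2450000 / 544450491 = 0.00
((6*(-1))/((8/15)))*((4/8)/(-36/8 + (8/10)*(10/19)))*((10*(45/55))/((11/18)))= 69255/3751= 18.46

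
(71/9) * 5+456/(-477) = 18359/477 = 38.49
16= 16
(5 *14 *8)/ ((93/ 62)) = 1120/ 3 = 373.33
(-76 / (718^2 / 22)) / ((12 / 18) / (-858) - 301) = 268983 / 24963476414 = 0.00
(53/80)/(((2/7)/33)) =12243/160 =76.52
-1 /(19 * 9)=-1 /171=-0.01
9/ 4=2.25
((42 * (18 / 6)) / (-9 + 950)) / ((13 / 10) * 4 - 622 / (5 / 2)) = -15 / 27289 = -0.00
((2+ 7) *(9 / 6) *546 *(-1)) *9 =-66339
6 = 6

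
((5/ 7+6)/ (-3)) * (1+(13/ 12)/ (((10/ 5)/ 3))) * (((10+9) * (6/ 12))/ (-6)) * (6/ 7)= 893/ 112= 7.97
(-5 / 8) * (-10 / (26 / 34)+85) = -4675 / 104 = -44.95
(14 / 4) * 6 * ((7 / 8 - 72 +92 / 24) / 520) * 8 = -2261 / 104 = -21.74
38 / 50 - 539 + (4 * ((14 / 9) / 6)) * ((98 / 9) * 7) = -2789608 / 6075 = -459.19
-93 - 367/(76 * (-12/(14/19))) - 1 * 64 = -1357679/8664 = -156.70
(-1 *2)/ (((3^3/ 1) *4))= -1/ 54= -0.02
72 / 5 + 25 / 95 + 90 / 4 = 7061 / 190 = 37.16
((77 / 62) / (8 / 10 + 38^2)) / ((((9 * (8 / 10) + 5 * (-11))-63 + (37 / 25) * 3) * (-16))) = 1375 / 2722135296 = 0.00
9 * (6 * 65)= 3510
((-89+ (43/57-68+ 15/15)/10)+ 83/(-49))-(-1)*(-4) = -1414912/13965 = -101.32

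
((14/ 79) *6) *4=336/ 79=4.25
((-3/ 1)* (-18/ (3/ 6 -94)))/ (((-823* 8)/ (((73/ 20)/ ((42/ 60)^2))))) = 9855/ 15082298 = 0.00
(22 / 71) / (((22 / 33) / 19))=627 / 71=8.83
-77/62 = -1.24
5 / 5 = 1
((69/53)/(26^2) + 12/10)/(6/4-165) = -71771/9763130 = -0.01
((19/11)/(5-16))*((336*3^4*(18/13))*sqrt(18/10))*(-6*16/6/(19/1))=23514624*sqrt(5)/7865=6685.35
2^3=8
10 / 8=5 / 4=1.25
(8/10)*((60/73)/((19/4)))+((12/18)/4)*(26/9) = 23215/37449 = 0.62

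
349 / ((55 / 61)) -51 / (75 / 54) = 96347 / 275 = 350.35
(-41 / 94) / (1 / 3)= -123 / 94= -1.31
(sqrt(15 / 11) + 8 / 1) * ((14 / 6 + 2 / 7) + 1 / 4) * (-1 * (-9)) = 723 * sqrt(165) / 308 + 1446 / 7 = 236.72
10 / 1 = 10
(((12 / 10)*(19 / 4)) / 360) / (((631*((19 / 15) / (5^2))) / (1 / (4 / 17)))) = 85 / 40384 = 0.00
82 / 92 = 41 / 46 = 0.89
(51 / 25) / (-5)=-51 / 125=-0.41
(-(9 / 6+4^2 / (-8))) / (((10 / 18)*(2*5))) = 9 / 100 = 0.09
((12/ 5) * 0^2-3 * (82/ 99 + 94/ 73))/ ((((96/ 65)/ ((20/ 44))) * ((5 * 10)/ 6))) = -49699/ 211992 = -0.23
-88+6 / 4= -173 / 2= -86.50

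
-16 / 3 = -5.33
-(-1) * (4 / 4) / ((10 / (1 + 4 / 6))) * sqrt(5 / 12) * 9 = sqrt(15) / 4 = 0.97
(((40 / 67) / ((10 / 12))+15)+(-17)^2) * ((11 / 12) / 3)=93.11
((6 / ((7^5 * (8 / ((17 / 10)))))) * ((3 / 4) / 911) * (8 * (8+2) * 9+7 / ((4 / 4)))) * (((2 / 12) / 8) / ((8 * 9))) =12359 / 940718714880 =0.00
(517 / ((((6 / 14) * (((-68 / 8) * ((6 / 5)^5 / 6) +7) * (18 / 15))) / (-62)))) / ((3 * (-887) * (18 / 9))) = 1752953125 / 520124382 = 3.37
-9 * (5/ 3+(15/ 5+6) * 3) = -258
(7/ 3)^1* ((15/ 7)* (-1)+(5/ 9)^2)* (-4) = 17.12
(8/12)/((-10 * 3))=-1/45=-0.02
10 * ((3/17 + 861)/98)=73200/833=87.88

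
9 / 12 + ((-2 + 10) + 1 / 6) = 8.92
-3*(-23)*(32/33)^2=23552/363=64.88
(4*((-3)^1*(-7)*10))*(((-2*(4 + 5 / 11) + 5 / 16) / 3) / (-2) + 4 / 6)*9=698355 / 44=15871.70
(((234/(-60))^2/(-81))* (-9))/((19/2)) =169/950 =0.18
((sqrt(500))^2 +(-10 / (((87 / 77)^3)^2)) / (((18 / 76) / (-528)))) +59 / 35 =510717234702882293 / 45530751105945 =11216.97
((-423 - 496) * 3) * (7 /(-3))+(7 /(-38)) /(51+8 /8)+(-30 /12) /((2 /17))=12669611 /1976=6411.75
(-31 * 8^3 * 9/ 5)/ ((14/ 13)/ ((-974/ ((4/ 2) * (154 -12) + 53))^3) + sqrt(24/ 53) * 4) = -10792.79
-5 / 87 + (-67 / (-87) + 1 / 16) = 1079 / 1392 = 0.78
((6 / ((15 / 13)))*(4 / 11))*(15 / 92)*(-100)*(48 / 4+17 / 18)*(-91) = 27563900 / 759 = 36316.07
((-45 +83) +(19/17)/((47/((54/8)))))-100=-197639/3196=-61.84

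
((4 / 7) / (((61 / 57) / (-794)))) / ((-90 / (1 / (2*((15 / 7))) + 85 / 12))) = 3311377 / 96075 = 34.47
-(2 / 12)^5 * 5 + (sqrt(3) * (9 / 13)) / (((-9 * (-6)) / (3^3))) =-5 / 7776 + 9 * sqrt(3) / 26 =0.60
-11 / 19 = -0.58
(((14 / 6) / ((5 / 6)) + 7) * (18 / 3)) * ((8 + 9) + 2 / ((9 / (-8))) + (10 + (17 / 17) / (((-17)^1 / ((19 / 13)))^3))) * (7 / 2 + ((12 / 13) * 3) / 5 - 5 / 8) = 53515448350693 / 10524014475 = 5085.08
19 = 19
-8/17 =-0.47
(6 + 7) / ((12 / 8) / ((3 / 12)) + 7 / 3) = 1.56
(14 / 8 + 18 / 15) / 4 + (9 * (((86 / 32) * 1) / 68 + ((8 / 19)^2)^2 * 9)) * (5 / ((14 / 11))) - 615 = -5983570464847 / 9925247360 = -602.86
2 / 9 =0.22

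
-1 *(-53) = 53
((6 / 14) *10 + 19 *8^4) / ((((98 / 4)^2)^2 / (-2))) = -17433536 / 40353607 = -0.43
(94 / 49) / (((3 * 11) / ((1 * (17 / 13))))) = 1598 / 21021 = 0.08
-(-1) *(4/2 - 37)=-35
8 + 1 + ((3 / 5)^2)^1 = 234 / 25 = 9.36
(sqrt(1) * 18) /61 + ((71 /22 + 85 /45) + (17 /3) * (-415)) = -28338073 /12078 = -2346.26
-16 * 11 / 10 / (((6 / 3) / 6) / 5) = -264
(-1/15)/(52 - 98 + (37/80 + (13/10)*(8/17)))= 272/183297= 0.00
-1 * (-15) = 15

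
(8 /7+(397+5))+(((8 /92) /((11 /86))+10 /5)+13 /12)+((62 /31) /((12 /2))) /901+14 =8059537679 /19148052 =420.91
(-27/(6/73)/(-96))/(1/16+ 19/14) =511/212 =2.41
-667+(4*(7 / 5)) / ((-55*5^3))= -22928153 / 34375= -667.00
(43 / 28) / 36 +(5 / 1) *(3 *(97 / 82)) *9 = 6601643 / 41328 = 159.74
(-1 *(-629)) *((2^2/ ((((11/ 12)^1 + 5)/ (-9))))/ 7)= -271728/ 497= -546.74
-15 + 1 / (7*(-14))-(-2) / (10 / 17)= -5689 / 490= -11.61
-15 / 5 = -3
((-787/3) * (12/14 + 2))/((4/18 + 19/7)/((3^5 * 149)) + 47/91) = -11113014510/7658983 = -1450.98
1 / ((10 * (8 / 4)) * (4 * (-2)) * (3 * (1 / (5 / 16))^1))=-1 / 1536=-0.00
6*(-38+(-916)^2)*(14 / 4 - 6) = -12585270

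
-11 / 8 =-1.38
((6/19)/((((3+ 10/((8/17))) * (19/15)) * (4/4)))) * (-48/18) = -960/35017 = -0.03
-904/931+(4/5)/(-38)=-4618/4655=-0.99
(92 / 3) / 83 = 0.37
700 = 700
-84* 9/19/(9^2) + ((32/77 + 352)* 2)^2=167890483076/337953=496786.49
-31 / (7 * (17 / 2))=-62 / 119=-0.52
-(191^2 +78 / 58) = -1057988 / 29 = -36482.34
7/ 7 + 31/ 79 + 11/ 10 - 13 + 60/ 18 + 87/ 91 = -1341083/ 215670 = -6.22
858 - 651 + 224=431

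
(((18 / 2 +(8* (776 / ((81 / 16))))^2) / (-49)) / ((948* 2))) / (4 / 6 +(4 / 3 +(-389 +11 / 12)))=9866110633 / 235334448846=0.04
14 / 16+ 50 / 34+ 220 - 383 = -21849 / 136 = -160.65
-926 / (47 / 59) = -54634 / 47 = -1162.43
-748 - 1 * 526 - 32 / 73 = -93034 / 73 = -1274.44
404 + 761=1165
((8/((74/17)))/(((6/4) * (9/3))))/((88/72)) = 136/407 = 0.33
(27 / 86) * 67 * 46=41607 / 43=967.60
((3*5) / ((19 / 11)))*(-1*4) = -34.74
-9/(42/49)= -21/2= -10.50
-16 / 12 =-4 / 3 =-1.33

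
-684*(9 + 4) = -8892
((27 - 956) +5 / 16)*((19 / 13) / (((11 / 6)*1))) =-65151 / 88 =-740.35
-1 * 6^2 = -36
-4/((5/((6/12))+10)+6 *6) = -1/14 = -0.07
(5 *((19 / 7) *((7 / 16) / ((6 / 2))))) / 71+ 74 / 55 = 257417 / 187440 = 1.37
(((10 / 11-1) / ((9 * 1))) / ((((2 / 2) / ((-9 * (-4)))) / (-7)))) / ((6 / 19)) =266 / 33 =8.06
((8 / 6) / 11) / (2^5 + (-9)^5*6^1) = -2 / 5845323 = -0.00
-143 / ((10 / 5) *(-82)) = 143 / 164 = 0.87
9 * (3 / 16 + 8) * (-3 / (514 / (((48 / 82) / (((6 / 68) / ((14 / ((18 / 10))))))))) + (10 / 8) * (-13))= -822468435 / 674368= -1219.61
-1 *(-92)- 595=-503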